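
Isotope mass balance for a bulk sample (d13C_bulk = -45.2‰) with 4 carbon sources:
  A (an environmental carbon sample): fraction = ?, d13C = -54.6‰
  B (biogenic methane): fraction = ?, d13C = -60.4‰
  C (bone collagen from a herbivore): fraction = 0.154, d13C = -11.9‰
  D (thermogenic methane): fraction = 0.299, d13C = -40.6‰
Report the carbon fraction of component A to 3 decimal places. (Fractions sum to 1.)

Let f_A and f_B be the unknown fractions; fractions sum to 1 so f_A + f_B = 0.547.
Mass balance: Σ fᵢ·δᵢ = δ_bulk ⇒ f_A·(-54.6) + f_B·(-60.4) = -45.2 − (-13.972) = -31.228
Substitute f_B = 0.547 − f_A:
f_A·(-54.6 − -60.4) = -31.228 − 0.547×(-60.4) = 1.811
f_A = 1.811 / 5.8 = 0.3122

0.312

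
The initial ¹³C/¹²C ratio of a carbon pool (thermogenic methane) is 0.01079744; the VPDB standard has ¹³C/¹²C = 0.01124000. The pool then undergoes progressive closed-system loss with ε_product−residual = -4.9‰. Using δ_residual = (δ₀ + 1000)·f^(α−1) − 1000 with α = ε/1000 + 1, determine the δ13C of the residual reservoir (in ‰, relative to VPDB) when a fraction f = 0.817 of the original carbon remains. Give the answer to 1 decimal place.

δ₀ = (0.01079744/0.01124000 − 1)×1000 = (0.960626 − 1)×1000 = -39.374‰
α − 1 = ε/1000 = -0.0049
f^(α−1) = 0.817^(-0.0049) = 1.000991
δ_res = (-39.374 + 1000) × 1.000991 − 1000 = 961.578 − 1000 = -38.42‰

-38.4‰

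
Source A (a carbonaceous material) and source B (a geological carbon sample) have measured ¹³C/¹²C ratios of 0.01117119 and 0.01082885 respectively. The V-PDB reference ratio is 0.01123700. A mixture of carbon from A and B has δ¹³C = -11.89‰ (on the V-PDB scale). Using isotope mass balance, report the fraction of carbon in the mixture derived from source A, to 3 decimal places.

δ_A = (0.01117119/0.01123700 − 1)×1000 = (0.994143 − 1)×1000 = -5.857‰
δ_B = (0.01082885/0.01123700 − 1)×1000 = (0.963678 − 1)×1000 = -36.322‰
f_A = (δ_mix − δ_B)/(δ_A − δ_B) = (-11.89 − (-36.322))/(-5.857 − (-36.322))
f_A = 24.432 / 30.465 = 0.8020

0.802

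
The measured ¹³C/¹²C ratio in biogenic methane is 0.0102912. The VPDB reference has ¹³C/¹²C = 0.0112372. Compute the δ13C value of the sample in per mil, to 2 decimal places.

-84.18 per mil

δ13C = (R_sample / R_standard − 1) × 1000
R_sample / R_standard = 0.0102912 / 0.0112372 = 0.915815
δ13C = (0.915815 − 1) × 1000 = -84.185 per mil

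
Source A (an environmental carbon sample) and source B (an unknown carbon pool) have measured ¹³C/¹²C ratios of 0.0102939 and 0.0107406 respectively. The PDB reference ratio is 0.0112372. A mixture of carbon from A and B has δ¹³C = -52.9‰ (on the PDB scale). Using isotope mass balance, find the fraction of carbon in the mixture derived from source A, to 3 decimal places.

δ_A = (0.0102939/0.0112372 − 1)×1000 = (0.916056 − 1)×1000 = -83.944‰
δ_B = (0.0107406/0.0112372 − 1)×1000 = (0.955807 − 1)×1000 = -44.193‰
f_A = (δ_mix − δ_B)/(δ_A − δ_B) = (-52.9 − (-44.193))/(-83.944 − (-44.193))
f_A = -8.707 / -39.752 = 0.2190

0.219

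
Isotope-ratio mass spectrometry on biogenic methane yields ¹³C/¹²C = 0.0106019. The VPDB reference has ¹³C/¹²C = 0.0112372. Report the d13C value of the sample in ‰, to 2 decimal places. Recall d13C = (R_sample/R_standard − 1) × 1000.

d13C = (R_sample / R_standard − 1) × 1000
R_sample / R_standard = 0.0106019 / 0.0112372 = 0.943465
d13C = (0.943465 − 1) × 1000 = -56.535‰

-56.54‰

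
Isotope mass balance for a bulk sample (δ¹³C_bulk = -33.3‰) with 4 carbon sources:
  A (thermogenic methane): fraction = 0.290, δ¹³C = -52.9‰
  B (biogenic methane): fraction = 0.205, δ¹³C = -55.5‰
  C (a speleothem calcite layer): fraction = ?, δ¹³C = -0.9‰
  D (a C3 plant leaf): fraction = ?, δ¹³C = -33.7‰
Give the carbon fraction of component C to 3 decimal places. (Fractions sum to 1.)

Let f_C and f_D be the unknown fractions; fractions sum to 1 so f_C + f_D = 0.505.
Mass balance: Σ fᵢ·δᵢ = δ_bulk ⇒ f_C·(-0.9) + f_D·(-33.7) = -33.3 − (-26.718) = -6.581
Substitute f_D = 0.505 − f_C:
f_C·(-0.9 − -33.7) = -6.581 − 0.505×(-33.7) = 10.437
f_C = 10.437 / 32.8 = 0.3182

0.318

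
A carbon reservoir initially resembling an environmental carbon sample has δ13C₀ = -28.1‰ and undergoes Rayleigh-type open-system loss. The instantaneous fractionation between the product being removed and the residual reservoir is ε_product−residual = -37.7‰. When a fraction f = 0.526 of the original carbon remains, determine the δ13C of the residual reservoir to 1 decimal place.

Rayleigh residual: δ_res = (δ₀ + 1000)·f^(α−1) − 1000
α = ε/1000 + 1 = 0.96230, so α − 1 = -0.03770
f^(α−1) = 0.526^(-0.03770) = 1.024516
δ_res = (-28.1 + 1000) × 1.024516 − 1000 = 995.727 − 1000 = -4.27‰

-4.3‰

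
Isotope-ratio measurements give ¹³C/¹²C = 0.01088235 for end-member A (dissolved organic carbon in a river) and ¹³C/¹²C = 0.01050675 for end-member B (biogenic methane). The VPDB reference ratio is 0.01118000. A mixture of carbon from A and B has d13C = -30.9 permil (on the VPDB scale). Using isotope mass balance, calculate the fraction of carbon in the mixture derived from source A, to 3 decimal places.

0.873

δ_A = (0.01088235/0.01118000 − 1)×1000 = (0.973377 − 1)×1000 = -26.623 permil
δ_B = (0.01050675/0.01118000 − 1)×1000 = (0.939781 − 1)×1000 = -60.219 permil
f_A = (δ_mix − δ_B)/(δ_A − δ_B) = (-30.9 − (-60.219))/(-26.623 − (-60.219))
f_A = 29.319 / 33.596 = 0.8727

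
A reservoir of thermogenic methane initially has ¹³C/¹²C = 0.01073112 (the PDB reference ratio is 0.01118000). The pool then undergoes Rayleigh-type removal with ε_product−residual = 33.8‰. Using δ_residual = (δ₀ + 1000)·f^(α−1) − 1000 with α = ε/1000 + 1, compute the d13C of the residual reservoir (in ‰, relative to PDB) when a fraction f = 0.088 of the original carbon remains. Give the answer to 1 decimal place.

-115.8‰

δ₀ = (0.01073112/0.01118000 − 1)×1000 = (0.959850 − 1)×1000 = -40.150‰
α − 1 = ε/1000 = 0.0338
f^(α−1) = 0.088^(0.0338) = 0.921135
δ_res = (-40.150 + 1000) × 0.921135 − 1000 = 884.152 − 1000 = -115.85‰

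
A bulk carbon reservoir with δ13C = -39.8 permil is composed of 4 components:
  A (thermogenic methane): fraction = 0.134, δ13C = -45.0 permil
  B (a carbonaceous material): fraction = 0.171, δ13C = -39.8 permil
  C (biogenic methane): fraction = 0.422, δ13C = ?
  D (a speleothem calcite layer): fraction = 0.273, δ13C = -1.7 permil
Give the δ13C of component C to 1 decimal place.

-62.8 permil

Isotope mass balance: δ_bulk = Σ fᵢ·δᵢ.
-39.8 = 0.134×(-45.0) + 0.171×(-39.8) + 0.422×δ_C + 0.273×(-1.7)
0.422·δ_C = -39.8 − (-13.300) = -26.500
δ_C = -26.500 / 0.422 = -62.80 permil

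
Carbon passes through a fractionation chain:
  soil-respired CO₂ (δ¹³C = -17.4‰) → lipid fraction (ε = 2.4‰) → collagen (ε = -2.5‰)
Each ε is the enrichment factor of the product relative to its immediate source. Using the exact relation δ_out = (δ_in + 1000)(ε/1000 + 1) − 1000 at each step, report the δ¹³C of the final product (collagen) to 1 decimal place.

-17.5‰

step 1: δ = (-17.40 + 1000)·(2.4/1000 + 1) − 1000 = -15.04‰
step 2: δ = (-15.04 + 1000)·(-2.5/1000 + 1) − 1000 = -17.50‰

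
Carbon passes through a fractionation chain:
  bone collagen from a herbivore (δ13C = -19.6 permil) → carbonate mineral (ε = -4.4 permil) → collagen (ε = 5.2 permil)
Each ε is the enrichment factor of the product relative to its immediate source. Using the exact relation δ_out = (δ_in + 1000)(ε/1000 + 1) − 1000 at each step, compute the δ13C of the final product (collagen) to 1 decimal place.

step 1: δ = (-19.60 + 1000)·(-4.4/1000 + 1) − 1000 = -23.91 permil
step 2: δ = (-23.91 + 1000)·(5.2/1000 + 1) − 1000 = -18.84 permil

-18.8 permil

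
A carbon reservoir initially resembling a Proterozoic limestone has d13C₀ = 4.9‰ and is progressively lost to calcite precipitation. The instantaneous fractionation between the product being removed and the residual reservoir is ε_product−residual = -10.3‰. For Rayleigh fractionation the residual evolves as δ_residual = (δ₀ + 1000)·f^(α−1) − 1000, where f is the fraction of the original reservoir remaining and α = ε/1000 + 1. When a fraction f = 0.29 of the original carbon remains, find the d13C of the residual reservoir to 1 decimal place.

Rayleigh residual: δ_res = (δ₀ + 1000)·f^(α−1) − 1000
α = ε/1000 + 1 = 0.98970, so α − 1 = -0.01030
f^(α−1) = 0.29^(-0.01030) = 1.012832
δ_res = (4.9 + 1000) × 1.012832 − 1000 = 1017.795 − 1000 = 17.79‰

17.8‰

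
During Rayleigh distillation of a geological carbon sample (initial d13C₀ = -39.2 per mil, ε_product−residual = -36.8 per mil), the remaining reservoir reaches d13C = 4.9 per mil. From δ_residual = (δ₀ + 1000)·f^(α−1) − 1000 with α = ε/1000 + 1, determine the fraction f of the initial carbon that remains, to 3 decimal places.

0.295

α − 1 = ε/1000 = -0.0368
(δ_res + 1000)/(δ₀ + 1000) = (4.9 + 1000)/(-39.2 + 1000) = 1004.9/960.8 = 1.045899
f = 1.045899^(1/-0.0368) = exp(ln(1.045899)/-0.0368) = exp(0.04488/-0.0368)
f = exp(-1.2195) = 0.2954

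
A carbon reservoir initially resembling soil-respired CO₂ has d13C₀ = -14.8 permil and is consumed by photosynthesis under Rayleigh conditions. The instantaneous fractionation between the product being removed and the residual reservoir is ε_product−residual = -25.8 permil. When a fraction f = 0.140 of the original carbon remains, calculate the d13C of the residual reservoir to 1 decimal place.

Rayleigh residual: δ_res = (δ₀ + 1000)·f^(α−1) − 1000
α = ε/1000 + 1 = 0.97420, so α − 1 = -0.02580
f^(α−1) = 0.140^(-0.02580) = 1.052034
δ_res = (-14.8 + 1000) × 1.052034 − 1000 = 1036.464 − 1000 = 36.46 permil

36.5 permil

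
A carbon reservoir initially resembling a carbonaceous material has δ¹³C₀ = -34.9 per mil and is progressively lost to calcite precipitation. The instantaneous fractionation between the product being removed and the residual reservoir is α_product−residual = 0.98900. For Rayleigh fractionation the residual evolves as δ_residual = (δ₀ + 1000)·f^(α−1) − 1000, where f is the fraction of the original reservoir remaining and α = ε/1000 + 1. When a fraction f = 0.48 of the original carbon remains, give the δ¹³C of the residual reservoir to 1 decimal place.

Rayleigh residual: δ_res = (δ₀ + 1000)·f^(α−1) − 1000
α − 1 = -0.01100
f^(α−1) = 0.48^(-0.01100) = 1.008106
δ_res = (-34.9 + 1000) × 1.008106 − 1000 = 972.923 − 1000 = -27.08 per mil

-27.1 per mil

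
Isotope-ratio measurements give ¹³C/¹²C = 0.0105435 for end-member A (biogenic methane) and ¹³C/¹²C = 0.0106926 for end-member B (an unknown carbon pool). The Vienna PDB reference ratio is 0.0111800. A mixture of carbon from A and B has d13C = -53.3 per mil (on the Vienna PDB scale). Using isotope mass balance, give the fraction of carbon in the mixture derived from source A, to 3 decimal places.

0.728

δ_A = (0.0105435/0.0111800 − 1)×1000 = (0.943068 − 1)×1000 = -56.932 per mil
δ_B = (0.0106926/0.0111800 − 1)×1000 = (0.956404 − 1)×1000 = -43.596 per mil
f_A = (δ_mix − δ_B)/(δ_A − δ_B) = (-53.3 − (-43.596))/(-56.932 − (-43.596))
f_A = -9.704 / -13.336 = 0.7277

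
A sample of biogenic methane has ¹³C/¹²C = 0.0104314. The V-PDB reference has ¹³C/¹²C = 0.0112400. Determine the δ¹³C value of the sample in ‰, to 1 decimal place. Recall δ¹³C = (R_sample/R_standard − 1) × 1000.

-71.9‰

δ¹³C = (R_sample / R_standard − 1) × 1000
R_sample / R_standard = 0.0104314 / 0.0112400 = 0.928060
δ¹³C = (0.928060 − 1) × 1000 = -71.94‰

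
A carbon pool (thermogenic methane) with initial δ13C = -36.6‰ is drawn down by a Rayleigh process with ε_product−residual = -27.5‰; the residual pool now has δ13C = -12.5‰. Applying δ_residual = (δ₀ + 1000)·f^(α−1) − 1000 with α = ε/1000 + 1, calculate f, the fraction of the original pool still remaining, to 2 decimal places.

0.41

α − 1 = ε/1000 = -0.0275
(δ_res + 1000)/(δ₀ + 1000) = (-12.5 + 1000)/(-36.6 + 1000) = 987.5/963.4 = 1.025016
f = 1.025016^(1/-0.0275) = exp(ln(1.025016)/-0.0275) = exp(0.02471/-0.0275)
f = exp(-0.8985) = 0.4072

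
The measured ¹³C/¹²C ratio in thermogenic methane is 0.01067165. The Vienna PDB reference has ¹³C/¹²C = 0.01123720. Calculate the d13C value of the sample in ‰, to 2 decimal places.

-50.33‰

d13C = (R_sample / R_standard − 1) × 1000
R_sample / R_standard = 0.01067165 / 0.01123720 = 0.949672
d13C = (0.949672 − 1) × 1000 = -50.328‰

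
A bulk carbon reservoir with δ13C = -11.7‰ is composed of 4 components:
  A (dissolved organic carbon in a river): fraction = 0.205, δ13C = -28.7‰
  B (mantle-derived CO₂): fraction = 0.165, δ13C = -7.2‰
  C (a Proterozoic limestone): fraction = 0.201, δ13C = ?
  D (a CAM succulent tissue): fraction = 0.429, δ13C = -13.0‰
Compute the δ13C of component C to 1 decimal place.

4.7‰

Isotope mass balance: δ_bulk = Σ fᵢ·δᵢ.
-11.7 = 0.205×(-28.7) + 0.165×(-7.2) + 0.201×δ_C + 0.429×(-13.0)
0.201·δ_C = -11.7 − (-12.649) = 0.949
δ_C = 0.949 / 0.201 = 4.72‰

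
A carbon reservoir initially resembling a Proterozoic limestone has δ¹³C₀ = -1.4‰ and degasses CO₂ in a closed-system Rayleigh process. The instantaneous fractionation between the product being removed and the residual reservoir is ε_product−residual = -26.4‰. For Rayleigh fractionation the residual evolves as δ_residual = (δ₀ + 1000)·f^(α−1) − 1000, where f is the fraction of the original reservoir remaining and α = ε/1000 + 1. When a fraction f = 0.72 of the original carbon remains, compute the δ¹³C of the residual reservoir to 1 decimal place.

Rayleigh residual: δ_res = (δ₀ + 1000)·f^(α−1) − 1000
α = ε/1000 + 1 = 0.97360, so α − 1 = -0.02640
f^(α−1) = 0.72^(-0.02640) = 1.008710
δ_res = (-1.4 + 1000) × 1.008710 − 1000 = 1007.298 − 1000 = 7.30‰

7.3‰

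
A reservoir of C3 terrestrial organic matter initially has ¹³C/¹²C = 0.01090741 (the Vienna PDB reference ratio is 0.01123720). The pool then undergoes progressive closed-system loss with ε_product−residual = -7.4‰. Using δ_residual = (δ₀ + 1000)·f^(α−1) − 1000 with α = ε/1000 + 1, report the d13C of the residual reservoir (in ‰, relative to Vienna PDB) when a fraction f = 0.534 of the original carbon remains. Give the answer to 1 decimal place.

-24.8‰

δ₀ = (0.01090741/0.01123720 − 1)×1000 = (0.970652 − 1)×1000 = -29.348‰
α − 1 = ε/1000 = -0.0074
f^(α−1) = 0.534^(-0.0074) = 1.004653
δ_res = (-29.348 + 1000) × 1.004653 − 1000 = 975.169 − 1000 = -24.83‰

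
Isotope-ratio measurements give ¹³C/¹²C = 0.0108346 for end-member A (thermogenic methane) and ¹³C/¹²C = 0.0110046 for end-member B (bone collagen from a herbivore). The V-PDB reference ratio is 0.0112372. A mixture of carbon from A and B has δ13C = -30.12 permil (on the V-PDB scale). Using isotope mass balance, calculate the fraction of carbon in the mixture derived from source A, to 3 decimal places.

δ_A = (0.0108346/0.0112372 − 1)×1000 = (0.964173 − 1)×1000 = -35.827 permil
δ_B = (0.0110046/0.0112372 − 1)×1000 = (0.979301 − 1)×1000 = -20.699 permil
f_A = (δ_mix − δ_B)/(δ_A − δ_B) = (-30.12 − (-20.699))/(-35.827 − (-20.699))
f_A = -9.421 / -15.128 = 0.6227

0.623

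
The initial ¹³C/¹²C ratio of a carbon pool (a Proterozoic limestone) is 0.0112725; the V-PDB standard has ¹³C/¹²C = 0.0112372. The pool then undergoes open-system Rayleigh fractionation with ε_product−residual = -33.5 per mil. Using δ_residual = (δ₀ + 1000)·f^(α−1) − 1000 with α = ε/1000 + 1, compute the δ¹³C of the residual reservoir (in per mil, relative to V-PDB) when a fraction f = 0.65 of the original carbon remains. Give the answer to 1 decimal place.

17.7 per mil

δ₀ = (0.0112725/0.0112372 − 1)×1000 = (1.003141 − 1)×1000 = 3.141 per mil
α − 1 = ε/1000 = -0.0335
f^(α−1) = 0.65^(-0.0335) = 1.014536
δ_res = (3.141 + 1000) × 1.014536 − 1000 = 1017.723 − 1000 = 17.72 per mil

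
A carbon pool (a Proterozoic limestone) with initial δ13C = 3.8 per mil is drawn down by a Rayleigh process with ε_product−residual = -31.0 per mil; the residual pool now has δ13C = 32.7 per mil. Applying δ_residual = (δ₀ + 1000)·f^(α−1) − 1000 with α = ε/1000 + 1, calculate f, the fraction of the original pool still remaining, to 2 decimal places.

0.40

α − 1 = ε/1000 = -0.0310
(δ_res + 1000)/(δ₀ + 1000) = (32.7 + 1000)/(3.8 + 1000) = 1032.7/1003.8 = 1.028791
f = 1.028791^(1/-0.0310) = exp(ln(1.028791)/-0.0310) = exp(0.02838/-0.0310)
f = exp(-0.9156) = 0.4003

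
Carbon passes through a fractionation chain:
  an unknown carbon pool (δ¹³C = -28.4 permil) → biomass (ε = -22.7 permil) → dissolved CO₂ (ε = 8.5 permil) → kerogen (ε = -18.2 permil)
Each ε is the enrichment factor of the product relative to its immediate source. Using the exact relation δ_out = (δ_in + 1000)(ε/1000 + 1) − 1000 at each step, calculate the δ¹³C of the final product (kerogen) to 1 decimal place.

-59.8 permil

step 1: δ = (-28.40 + 1000)·(-22.7/1000 + 1) − 1000 = -50.46 permil
step 2: δ = (-50.46 + 1000)·(8.5/1000 + 1) − 1000 = -42.38 permil
step 3: δ = (-42.38 + 1000)·(-18.2/1000 + 1) − 1000 = -59.81 permil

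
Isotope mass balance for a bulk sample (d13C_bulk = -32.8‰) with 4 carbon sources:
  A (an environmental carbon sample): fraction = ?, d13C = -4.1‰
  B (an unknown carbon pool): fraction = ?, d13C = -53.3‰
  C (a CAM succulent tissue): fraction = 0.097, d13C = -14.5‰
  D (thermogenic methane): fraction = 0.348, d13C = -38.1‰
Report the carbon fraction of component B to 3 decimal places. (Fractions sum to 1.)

0.322

Let f_B and f_A be the unknown fractions; fractions sum to 1 so f_B + f_A = 0.555.
Mass balance: Σ fᵢ·δᵢ = δ_bulk ⇒ f_B·(-53.3) + f_A·(-4.1) = -32.8 − (-14.665) = -18.135
Substitute f_A = 0.555 − f_B:
f_B·(-53.3 − -4.1) = -18.135 − 0.555×(-4.1) = -15.859
f_B = -15.859 / -49.2 = 0.3223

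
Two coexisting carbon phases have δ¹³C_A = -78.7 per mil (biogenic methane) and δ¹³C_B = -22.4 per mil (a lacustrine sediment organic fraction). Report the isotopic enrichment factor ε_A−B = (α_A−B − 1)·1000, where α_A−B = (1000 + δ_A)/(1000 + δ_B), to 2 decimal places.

-57.59 per mil

α_A−B = (1000 + -78.7) / (1000 + -22.4) = 921.3 / 977.6 = 0.942410
ε_A−B = (0.942410 − 1) × 1000 = -57.590 per mil
(The approximation ε ≈ δ_A − δ_B would give -56.3 per mil.)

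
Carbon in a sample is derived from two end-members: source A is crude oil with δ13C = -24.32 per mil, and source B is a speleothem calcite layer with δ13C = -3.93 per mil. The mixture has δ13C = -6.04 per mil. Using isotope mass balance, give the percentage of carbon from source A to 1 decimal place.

10.3%

δ_mix = f_A·δ_A + (1 − f_A)·δ_B  ⇒  f_A = (δ_mix − δ_B)/(δ_A − δ_B)
f_A = (-6.04 − (-3.93)) / (-24.32 − (-3.93))
f_A = -2.11 / -20.39 = 0.1035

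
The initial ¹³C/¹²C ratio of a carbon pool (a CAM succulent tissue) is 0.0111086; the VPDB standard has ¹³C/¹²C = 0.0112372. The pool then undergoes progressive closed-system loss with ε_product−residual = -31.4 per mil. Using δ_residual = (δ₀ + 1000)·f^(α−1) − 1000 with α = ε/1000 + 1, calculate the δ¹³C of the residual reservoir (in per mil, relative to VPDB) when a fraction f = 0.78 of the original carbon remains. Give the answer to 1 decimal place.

δ₀ = (0.0111086/0.0112372 − 1)×1000 = (0.988556 − 1)×1000 = -11.444 per mil
α − 1 = ε/1000 = -0.0314
f^(α−1) = 0.78^(-0.0314) = 1.007832
δ_res = (-11.444 + 1000) × 1.007832 − 1000 = 996.298 − 1000 = -3.70 per mil

-3.7 per mil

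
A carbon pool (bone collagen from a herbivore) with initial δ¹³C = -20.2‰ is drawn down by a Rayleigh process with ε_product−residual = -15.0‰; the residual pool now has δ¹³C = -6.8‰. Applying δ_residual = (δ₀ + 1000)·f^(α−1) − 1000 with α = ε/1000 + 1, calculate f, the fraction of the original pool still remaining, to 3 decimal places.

0.404

α − 1 = ε/1000 = -0.0150
(δ_res + 1000)/(δ₀ + 1000) = (-6.8 + 1000)/(-20.2 + 1000) = 993.2/979.8 = 1.013676
f = 1.013676^(1/-0.0150) = exp(ln(1.013676)/-0.0150) = exp(0.01358/-0.0150)
f = exp(-0.9056) = 0.4043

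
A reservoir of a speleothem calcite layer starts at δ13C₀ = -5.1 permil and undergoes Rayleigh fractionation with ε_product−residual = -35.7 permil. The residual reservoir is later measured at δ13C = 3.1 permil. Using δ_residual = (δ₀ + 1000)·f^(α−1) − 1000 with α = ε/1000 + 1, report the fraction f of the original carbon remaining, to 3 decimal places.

α − 1 = ε/1000 = -0.0357
(δ_res + 1000)/(δ₀ + 1000) = (3.1 + 1000)/(-5.1 + 1000) = 1003.1/994.9 = 1.008242
f = 1.008242^(1/-0.0357) = exp(ln(1.008242)/-0.0357) = exp(0.00821/-0.0357)
f = exp(-0.2299) = 0.7946

0.795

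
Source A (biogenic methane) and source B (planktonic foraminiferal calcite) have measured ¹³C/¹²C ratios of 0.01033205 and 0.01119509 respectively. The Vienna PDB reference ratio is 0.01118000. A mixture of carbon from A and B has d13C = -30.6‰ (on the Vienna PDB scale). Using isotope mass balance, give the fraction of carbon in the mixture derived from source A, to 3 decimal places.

δ_A = (0.01033205/0.01118000 − 1)×1000 = (0.924155 − 1)×1000 = -75.845‰
δ_B = (0.01119509/0.01118000 − 1)×1000 = (1.001350 − 1)×1000 = 1.350‰
f_A = (δ_mix − δ_B)/(δ_A − δ_B) = (-30.6 − (1.350))/(-75.845 − (1.350))
f_A = -31.950 / -77.195 = 0.4139

0.414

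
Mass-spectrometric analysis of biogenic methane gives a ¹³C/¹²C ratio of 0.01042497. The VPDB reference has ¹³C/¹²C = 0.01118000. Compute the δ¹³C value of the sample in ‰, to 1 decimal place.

δ¹³C = (R_sample / R_standard − 1) × 1000
R_sample / R_standard = 0.01042497 / 0.01118000 = 0.932466
δ¹³C = (0.932466 − 1) × 1000 = -67.53‰

-67.5‰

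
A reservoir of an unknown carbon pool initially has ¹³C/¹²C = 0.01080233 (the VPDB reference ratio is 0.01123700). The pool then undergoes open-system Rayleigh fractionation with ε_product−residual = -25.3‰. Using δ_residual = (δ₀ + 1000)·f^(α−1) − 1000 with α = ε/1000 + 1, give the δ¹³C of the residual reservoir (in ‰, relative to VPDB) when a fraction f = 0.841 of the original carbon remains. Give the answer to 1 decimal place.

-34.5‰

δ₀ = (0.01080233/0.01123700 − 1)×1000 = (0.961318 − 1)×1000 = -38.682‰
α − 1 = ε/1000 = -0.0253
f^(α−1) = 0.841^(-0.0253) = 1.004391
δ_res = (-38.682 + 1000) × 1.004391 − 1000 = 965.539 − 1000 = -34.46‰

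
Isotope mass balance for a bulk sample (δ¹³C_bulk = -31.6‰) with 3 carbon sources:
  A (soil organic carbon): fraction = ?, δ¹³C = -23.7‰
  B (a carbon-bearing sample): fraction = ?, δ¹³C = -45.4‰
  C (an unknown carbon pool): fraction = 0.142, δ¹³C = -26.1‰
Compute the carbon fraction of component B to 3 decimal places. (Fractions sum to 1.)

Let f_B and f_A be the unknown fractions; fractions sum to 1 so f_B + f_A = 0.858.
Mass balance: Σ fᵢ·δᵢ = δ_bulk ⇒ f_B·(-45.4) + f_A·(-23.7) = -31.6 − (-3.706) = -27.894
Substitute f_A = 0.858 − f_B:
f_B·(-45.4 − -23.7) = -27.894 − 0.858×(-23.7) = -7.559
f_B = -7.559 / -21.7 = 0.3484

0.348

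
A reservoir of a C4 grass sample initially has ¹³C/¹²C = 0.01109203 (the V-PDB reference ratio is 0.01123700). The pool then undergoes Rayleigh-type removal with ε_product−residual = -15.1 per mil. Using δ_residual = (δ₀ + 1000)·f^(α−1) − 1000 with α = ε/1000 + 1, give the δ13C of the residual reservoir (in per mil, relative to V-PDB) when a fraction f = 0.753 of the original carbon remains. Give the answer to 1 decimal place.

δ₀ = (0.01109203/0.01123700 − 1)×1000 = (0.987099 − 1)×1000 = -12.901 per mil
α − 1 = ε/1000 = -0.0151
f^(α−1) = 0.753^(-0.0151) = 1.004293
δ_res = (-12.901 + 1000) × 1.004293 − 1000 = 991.336 − 1000 = -8.66 per mil

-8.7 per mil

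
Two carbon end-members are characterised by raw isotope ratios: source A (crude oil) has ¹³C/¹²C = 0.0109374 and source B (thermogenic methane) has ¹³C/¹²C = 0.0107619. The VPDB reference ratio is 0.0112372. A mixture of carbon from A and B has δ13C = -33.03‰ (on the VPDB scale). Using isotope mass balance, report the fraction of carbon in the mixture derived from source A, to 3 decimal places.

δ_A = (0.0109374/0.0112372 − 1)×1000 = (0.973321 − 1)×1000 = -26.679‰
δ_B = (0.0107619/0.0112372 − 1)×1000 = (0.957703 − 1)×1000 = -42.297‰
f_A = (δ_mix − δ_B)/(δ_A − δ_B) = (-33.03 − (-42.297))/(-26.679 − (-42.297))
f_A = 9.267 / 15.618 = 0.5934

0.593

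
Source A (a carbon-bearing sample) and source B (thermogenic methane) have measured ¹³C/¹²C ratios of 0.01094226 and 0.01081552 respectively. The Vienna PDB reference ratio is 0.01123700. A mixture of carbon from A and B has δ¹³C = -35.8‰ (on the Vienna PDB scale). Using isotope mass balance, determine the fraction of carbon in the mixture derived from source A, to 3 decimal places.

δ_A = (0.01094226/0.01123700 − 1)×1000 = (0.973771 − 1)×1000 = -26.229‰
δ_B = (0.01081552/0.01123700 − 1)×1000 = (0.962492 − 1)×1000 = -37.508‰
f_A = (δ_mix − δ_B)/(δ_A − δ_B) = (-35.8 − (-37.508))/(-26.229 − (-37.508))
f_A = 1.708 / 11.279 = 0.1515

0.151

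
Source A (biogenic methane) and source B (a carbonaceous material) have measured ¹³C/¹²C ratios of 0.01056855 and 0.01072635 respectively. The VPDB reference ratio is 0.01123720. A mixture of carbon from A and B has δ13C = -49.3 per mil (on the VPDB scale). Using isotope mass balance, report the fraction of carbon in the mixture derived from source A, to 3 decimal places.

δ_A = (0.01056855/0.01123720 − 1)×1000 = (0.940497 − 1)×1000 = -59.503 per mil
δ_B = (0.01072635/0.01123720 − 1)×1000 = (0.954539 − 1)×1000 = -45.461 per mil
f_A = (δ_mix − δ_B)/(δ_A − δ_B) = (-49.3 − (-45.461))/(-59.503 − (-45.461))
f_A = -3.839 / -14.043 = 0.2734

0.273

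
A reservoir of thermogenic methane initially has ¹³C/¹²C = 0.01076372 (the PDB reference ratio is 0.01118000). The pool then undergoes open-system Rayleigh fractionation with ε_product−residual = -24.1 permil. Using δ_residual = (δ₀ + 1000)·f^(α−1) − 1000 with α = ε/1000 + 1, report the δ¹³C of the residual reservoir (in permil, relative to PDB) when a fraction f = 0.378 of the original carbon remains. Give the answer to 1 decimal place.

-14.4 permil

δ₀ = (0.01076372/0.01118000 − 1)×1000 = (0.962766 − 1)×1000 = -37.234 permil
α − 1 = ε/1000 = -0.0241
f^(α−1) = 0.378^(-0.0241) = 1.023723
δ_res = (-37.234 + 1000) × 1.023723 − 1000 = 985.605 − 1000 = -14.39 permil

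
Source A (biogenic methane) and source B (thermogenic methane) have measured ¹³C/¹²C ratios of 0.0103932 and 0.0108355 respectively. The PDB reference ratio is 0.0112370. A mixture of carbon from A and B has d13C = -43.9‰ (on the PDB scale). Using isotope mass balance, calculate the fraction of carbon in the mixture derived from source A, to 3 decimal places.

0.208

δ_A = (0.0103932/0.0112370 − 1)×1000 = (0.924909 − 1)×1000 = -75.091‰
δ_B = (0.0108355/0.0112370 − 1)×1000 = (0.964270 − 1)×1000 = -35.730‰
f_A = (δ_mix − δ_B)/(δ_A − δ_B) = (-43.9 − (-35.730))/(-75.091 − (-35.730))
f_A = -8.170 / -39.361 = 0.2076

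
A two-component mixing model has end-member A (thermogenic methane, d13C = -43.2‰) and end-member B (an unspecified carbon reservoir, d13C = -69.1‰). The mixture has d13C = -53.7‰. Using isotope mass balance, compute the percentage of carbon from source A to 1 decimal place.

δ_mix = f_A·δ_A + (1 − f_A)·δ_B  ⇒  f_A = (δ_mix − δ_B)/(δ_A − δ_B)
f_A = (-53.7 − (-69.1)) / (-43.2 − (-69.1))
f_A = 15.4 / 25.9 = 0.5946

59.5%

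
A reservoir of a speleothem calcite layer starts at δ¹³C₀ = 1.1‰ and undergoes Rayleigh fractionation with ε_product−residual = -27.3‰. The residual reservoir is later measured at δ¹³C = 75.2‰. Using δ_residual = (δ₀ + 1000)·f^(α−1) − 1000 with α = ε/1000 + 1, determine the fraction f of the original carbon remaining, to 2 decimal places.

0.07

α − 1 = ε/1000 = -0.0273
(δ_res + 1000)/(δ₀ + 1000) = (75.2 + 1000)/(1.1 + 1000) = 1075.2/1001.1 = 1.074019
f = 1.074019^(1/-0.0273) = exp(ln(1.074019)/-0.0273) = exp(0.07141/-0.0273)
f = exp(-2.6157) = 0.0731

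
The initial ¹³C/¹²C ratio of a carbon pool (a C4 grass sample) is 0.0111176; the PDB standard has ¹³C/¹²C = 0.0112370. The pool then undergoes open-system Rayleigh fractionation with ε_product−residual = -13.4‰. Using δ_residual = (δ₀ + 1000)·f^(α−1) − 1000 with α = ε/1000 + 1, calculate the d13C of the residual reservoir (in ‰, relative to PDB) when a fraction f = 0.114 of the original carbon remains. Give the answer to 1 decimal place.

δ₀ = (0.0111176/0.0112370 − 1)×1000 = (0.989374 − 1)×1000 = -10.626‰
α − 1 = ε/1000 = -0.0134
f^(α−1) = 0.114^(-0.0134) = 1.029526
δ_res = (-10.626 + 1000) × 1.029526 − 1000 = 1018.587 − 1000 = 18.59‰

18.6‰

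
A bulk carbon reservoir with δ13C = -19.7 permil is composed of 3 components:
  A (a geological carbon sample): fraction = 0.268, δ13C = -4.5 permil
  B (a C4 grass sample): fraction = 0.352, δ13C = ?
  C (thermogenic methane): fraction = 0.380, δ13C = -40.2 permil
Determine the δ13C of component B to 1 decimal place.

-9.1 permil

Isotope mass balance: δ_bulk = Σ fᵢ·δᵢ.
-19.7 = 0.268×(-4.5) + 0.352×δ_B + 0.380×(-40.2)
0.352·δ_B = -19.7 − (-16.482) = -3.218
δ_B = -3.218 / 0.352 = -9.14 permil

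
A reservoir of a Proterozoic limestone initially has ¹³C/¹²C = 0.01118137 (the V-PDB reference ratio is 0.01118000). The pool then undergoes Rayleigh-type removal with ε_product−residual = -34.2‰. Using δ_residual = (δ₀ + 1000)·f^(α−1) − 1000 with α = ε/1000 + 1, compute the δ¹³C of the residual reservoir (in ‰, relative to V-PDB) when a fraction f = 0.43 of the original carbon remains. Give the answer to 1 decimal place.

29.4‰

δ₀ = (0.01118137/0.01118000 − 1)×1000 = (1.000123 − 1)×1000 = 0.123‰
α − 1 = ε/1000 = -0.0342
f^(α−1) = 0.43^(-0.0342) = 1.029284
δ_res = (0.123 + 1000) × 1.029284 − 1000 = 1029.411 − 1000 = 29.41‰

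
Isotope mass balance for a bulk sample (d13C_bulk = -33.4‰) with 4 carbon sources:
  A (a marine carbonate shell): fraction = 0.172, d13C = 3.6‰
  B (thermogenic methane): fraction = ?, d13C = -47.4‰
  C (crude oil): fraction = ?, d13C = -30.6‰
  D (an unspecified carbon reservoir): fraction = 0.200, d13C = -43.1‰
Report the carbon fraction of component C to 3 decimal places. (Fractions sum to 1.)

0.260

Let f_C and f_B be the unknown fractions; fractions sum to 1 so f_C + f_B = 0.628.
Mass balance: Σ fᵢ·δᵢ = δ_bulk ⇒ f_C·(-30.6) + f_B·(-47.4) = -33.4 − (-8.001) = -25.399
Substitute f_B = 0.628 − f_C:
f_C·(-30.6 − -47.4) = -25.399 − 0.628×(-47.4) = 4.368
f_C = 4.368 / 16.8 = 0.2600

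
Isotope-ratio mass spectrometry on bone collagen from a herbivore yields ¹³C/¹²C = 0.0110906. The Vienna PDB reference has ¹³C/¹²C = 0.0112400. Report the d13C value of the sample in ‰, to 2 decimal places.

d13C = (R_sample / R_standard − 1) × 1000
R_sample / R_standard = 0.0110906 / 0.0112400 = 0.986708
d13C = (0.986708 − 1) × 1000 = -13.292‰

-13.29‰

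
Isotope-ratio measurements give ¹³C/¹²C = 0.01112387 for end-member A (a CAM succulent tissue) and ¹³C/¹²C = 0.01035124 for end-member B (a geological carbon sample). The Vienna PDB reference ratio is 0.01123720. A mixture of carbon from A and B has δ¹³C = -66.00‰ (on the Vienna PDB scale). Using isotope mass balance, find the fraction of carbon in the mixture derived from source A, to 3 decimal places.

0.187

δ_A = (0.01112387/0.01123720 − 1)×1000 = (0.989915 − 1)×1000 = -10.085‰
δ_B = (0.01035124/0.01123720 − 1)×1000 = (0.921158 − 1)×1000 = -78.842‰
f_A = (δ_mix − δ_B)/(δ_A − δ_B) = (-66.00 − (-78.842))/(-10.085 − (-78.842))
f_A = 12.842 / 68.756 = 0.1868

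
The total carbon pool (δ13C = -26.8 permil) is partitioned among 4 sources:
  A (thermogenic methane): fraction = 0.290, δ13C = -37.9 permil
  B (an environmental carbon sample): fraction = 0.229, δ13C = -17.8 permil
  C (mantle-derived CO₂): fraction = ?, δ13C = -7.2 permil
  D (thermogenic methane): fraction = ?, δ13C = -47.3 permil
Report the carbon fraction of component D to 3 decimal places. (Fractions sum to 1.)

Let f_D and f_C be the unknown fractions; fractions sum to 1 so f_D + f_C = 0.481.
Mass balance: Σ fᵢ·δᵢ = δ_bulk ⇒ f_D·(-47.3) + f_C·(-7.2) = -26.8 − (-15.067) = -11.733
Substitute f_C = 0.481 − f_D:
f_D·(-47.3 − -7.2) = -11.733 − 0.481×(-7.2) = -8.270
f_D = -8.270 / -40.1 = 0.2062

0.206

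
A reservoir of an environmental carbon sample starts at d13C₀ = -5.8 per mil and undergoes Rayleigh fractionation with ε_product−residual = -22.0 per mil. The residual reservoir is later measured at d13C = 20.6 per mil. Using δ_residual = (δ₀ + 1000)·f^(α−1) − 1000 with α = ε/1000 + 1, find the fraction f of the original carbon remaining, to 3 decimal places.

α − 1 = ε/1000 = -0.0220
(δ_res + 1000)/(δ₀ + 1000) = (20.6 + 1000)/(-5.8 + 1000) = 1020.6/994.2 = 1.026554
f = 1.026554^(1/-0.0220) = exp(ln(1.026554)/-0.0220) = exp(0.02621/-0.0220)
f = exp(-1.1913) = 0.3038

0.304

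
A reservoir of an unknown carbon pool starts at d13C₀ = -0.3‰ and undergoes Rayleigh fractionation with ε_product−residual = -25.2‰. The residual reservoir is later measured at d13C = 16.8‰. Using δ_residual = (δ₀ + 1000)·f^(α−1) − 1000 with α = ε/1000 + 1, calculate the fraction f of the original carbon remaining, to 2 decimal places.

0.51

α − 1 = ε/1000 = -0.0252
(δ_res + 1000)/(δ₀ + 1000) = (16.8 + 1000)/(-0.3 + 1000) = 1016.8/999.7 = 1.017105
f = 1.017105^(1/-0.0252) = exp(ln(1.017105)/-0.0252) = exp(0.01696/-0.0252)
f = exp(-0.6730) = 0.5102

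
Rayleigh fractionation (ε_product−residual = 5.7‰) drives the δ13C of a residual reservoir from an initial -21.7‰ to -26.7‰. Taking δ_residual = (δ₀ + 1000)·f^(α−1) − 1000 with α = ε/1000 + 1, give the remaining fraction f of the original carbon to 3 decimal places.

α − 1 = ε/1000 = 0.0057
(δ_res + 1000)/(δ₀ + 1000) = (-26.7 + 1000)/(-21.7 + 1000) = 973.3/978.3 = 0.994889
f = 0.994889^(1/0.0057) = exp(ln(0.994889)/0.0057) = exp(-0.00512/0.0057)
f = exp(-0.8989) = 0.4070

0.407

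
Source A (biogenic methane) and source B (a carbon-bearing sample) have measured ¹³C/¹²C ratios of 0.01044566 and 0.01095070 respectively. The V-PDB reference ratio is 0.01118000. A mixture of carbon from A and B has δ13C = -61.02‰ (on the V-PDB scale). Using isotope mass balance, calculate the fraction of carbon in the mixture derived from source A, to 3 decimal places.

0.897

δ_A = (0.01044566/0.01118000 − 1)×1000 = (0.934317 − 1)×1000 = -65.683‰
δ_B = (0.01095070/0.01118000 − 1)×1000 = (0.979490 − 1)×1000 = -20.510‰
f_A = (δ_mix − δ_B)/(δ_A − δ_B) = (-61.02 − (-20.510))/(-65.683 − (-20.510))
f_A = -40.510 / -45.174 = 0.8968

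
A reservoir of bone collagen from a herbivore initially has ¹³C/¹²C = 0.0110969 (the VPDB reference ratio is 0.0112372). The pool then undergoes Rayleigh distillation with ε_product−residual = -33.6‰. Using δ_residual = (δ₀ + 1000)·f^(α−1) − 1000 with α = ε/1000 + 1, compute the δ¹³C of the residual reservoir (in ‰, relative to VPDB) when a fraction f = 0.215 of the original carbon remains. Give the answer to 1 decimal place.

δ₀ = (0.0110969/0.0112372 − 1)×1000 = (0.987515 − 1)×1000 = -12.485‰
α − 1 = ε/1000 = -0.0336
f^(α−1) = 0.215^(-0.0336) = 1.053004
δ_res = (-12.485 + 1000) × 1.053004 − 1000 = 1039.857 − 1000 = 39.86‰

39.9‰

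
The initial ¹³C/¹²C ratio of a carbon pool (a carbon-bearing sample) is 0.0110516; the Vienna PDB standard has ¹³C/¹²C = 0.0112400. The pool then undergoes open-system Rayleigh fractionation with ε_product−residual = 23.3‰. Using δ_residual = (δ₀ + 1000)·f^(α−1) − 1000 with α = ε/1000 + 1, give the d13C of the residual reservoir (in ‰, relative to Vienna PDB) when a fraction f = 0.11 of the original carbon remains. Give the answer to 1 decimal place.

δ₀ = (0.0110516/0.0112400 − 1)×1000 = (0.983238 − 1)×1000 = -16.762‰
α − 1 = ε/1000 = 0.0233
f^(α−1) = 0.11^(0.0233) = 0.949871
δ_res = (-16.762 + 1000) × 0.949871 − 1000 = 933.949 − 1000 = -66.05‰

-66.1‰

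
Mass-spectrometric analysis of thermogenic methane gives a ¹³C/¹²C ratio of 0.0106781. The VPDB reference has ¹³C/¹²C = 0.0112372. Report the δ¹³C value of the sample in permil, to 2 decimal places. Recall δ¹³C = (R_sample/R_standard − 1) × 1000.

-49.75 permil

δ¹³C = (R_sample / R_standard − 1) × 1000
R_sample / R_standard = 0.0106781 / 0.0112372 = 0.950246
δ¹³C = (0.950246 − 1) × 1000 = -49.754 permil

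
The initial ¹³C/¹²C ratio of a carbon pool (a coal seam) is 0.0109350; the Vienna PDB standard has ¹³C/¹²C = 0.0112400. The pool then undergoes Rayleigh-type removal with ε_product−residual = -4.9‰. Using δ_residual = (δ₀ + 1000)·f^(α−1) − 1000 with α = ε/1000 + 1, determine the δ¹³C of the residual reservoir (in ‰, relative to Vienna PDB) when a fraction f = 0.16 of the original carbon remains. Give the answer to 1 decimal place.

δ₀ = (0.0109350/0.0112400 − 1)×1000 = (0.972865 − 1)×1000 = -27.135‰
α − 1 = ε/1000 = -0.0049
f^(α−1) = 0.16^(-0.0049) = 1.009020
δ_res = (-27.135 + 1000) × 1.009020 − 1000 = 981.640 − 1000 = -18.36‰

-18.4‰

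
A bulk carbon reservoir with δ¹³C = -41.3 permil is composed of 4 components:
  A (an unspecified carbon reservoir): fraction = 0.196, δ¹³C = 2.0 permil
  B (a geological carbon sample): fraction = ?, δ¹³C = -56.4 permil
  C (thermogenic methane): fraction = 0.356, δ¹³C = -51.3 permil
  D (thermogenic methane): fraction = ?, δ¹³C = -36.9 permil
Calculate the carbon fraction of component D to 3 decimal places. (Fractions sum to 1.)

Let f_D and f_B be the unknown fractions; fractions sum to 1 so f_D + f_B = 0.448.
Mass balance: Σ fᵢ·δᵢ = δ_bulk ⇒ f_D·(-36.9) + f_B·(-56.4) = -41.3 − (-17.871) = -23.429
Substitute f_B = 0.448 − f_D:
f_D·(-36.9 − -56.4) = -23.429 − 0.448×(-56.4) = 1.838
f_D = 1.838 / 19.5 = 0.0943

0.094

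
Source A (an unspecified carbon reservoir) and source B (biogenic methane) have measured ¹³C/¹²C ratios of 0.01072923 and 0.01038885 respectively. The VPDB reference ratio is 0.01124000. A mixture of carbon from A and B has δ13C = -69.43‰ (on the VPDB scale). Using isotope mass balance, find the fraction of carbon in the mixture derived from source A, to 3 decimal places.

δ_A = (0.01072923/0.01124000 − 1)×1000 = (0.954558 − 1)×1000 = -45.442‰
δ_B = (0.01038885/0.01124000 − 1)×1000 = (0.924275 − 1)×1000 = -75.725‰
f_A = (δ_mix − δ_B)/(δ_A − δ_B) = (-69.43 − (-75.725))/(-45.442 − (-75.725))
f_A = 6.295 / 30.283 = 0.2079

0.208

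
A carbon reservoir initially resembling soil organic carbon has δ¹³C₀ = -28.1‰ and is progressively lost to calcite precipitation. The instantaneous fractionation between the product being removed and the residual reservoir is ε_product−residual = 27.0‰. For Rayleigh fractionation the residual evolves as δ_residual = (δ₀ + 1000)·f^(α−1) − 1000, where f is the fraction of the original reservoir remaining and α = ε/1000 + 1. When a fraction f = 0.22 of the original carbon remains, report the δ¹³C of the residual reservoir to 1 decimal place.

Rayleigh residual: δ_res = (δ₀ + 1000)·f^(α−1) − 1000
α = ε/1000 + 1 = 1.02700, so α − 1 = 0.02700
f^(α−1) = 0.22^(0.02700) = 0.959943
δ_res = (-28.1 + 1000) × 0.959943 − 1000 = 932.969 − 1000 = -67.03‰

-67.0‰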